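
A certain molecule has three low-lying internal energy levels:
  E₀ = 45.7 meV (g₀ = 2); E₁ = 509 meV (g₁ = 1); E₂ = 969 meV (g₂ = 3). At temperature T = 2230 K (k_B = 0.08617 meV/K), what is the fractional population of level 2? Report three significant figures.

0.0116

k_BT = 0.08617 × 2230 K = 192.16 meV.
Eᵢ/kT = 0.23782, 2.6488, 5.0427.
Z = Σ gᵢe^(−Eᵢ/kT) = 2·e^(−0.23782) + 1·e^(−2.6488) + 3·e^(−5.0427) = 1.5767 + 0.070736 + 0.019369 = 1.6668.
P₂ = g₂ e^(−E₂/kT) / Z = 0.019369/1.6668 = 0.0116.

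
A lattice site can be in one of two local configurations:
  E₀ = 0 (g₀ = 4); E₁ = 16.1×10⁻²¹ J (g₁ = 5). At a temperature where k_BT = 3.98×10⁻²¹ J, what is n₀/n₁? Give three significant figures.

45.7

n₀/n₁ = (g₀/g₁) exp[−(E₀−E₁)/kT] = (4/5) × exp(−(-16.1 ×10⁻²¹ J)/(3.98 ×10⁻²¹ J)) = (4/5) × exp(4.0452) = 45.7.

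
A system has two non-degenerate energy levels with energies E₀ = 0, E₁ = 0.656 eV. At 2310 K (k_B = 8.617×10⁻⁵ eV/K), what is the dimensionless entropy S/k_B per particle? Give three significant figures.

k_BT = 8.617×10⁻⁵ × 2310 K = 0.19905 eV.
Eᵢ/kT = 0, 3.2957.
Z = Σ e^(−Eᵢ/kT) = e^(−0) + e^(−3.2957) = 1.0000 + 0.037042 = 1.0370.
⟨E⟩ = Σ EᵢPᵢ = 0.023433 eV.
S/k_B = ln Z + ⟨E⟩/kT = ln(1.0370) + 0.023433/0.19905 = 0.036332 + 0.11772 = 0.154.

0.154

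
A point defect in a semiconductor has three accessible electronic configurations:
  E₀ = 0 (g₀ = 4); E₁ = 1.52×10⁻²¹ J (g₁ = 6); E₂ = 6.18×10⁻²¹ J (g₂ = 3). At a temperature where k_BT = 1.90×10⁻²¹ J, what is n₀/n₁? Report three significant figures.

1.48

n₀/n₁ = (g₀/g₁) exp[−(E₀−E₁)/kT] = (4/6) × exp(−(-1.52 ×10⁻²¹ J)/(1.90 ×10⁻²¹ J)) = (4/6) × exp(0.80000) = 1.48.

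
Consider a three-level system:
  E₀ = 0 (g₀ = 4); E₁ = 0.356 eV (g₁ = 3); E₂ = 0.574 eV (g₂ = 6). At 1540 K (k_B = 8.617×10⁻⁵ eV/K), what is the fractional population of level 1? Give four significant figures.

0.04788

k_BT = 8.617×10⁻⁵ × 1540 K = 0.132702 eV.
Eᵢ/kT = 0, 2.68270, 4.32548.
Z = Σ gᵢe^(−Eᵢ/kT) = 4·e^(−0) + 3·e^(−2.68270) + 6·e^(−4.32548) = 4.00000 + 0.205135 + 0.0793632 = 4.28450.
P₁ = g₁ e^(−E₁/kT) / Z = 0.205135/4.28450 = 0.04788.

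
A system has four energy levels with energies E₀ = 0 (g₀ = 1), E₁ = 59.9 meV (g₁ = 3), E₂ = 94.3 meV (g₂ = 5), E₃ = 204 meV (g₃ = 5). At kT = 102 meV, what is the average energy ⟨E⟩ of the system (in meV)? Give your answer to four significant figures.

Eᵢ/kT = 0, 0.587255, 0.924510, 2.00000.
Z = Σ gᵢe^(−Eᵢ/kT) = 1·e^(−0) + 3·e^(−0.587255) + 5·e^(−0.924510) + 5·e^(−2.00000) = 1.00000 + 1.66755 + 1.98363 + 0.676676 = 5.32786.
⟨E⟩ = Σ Eᵢ gᵢe^(−Eᵢ/kT) / Z = (0·1.00000 + 59.9·1.66755 + 94.3·1.98363 + 204·0.676676) / 5.32786 = 79.77 meV.

79.77 meV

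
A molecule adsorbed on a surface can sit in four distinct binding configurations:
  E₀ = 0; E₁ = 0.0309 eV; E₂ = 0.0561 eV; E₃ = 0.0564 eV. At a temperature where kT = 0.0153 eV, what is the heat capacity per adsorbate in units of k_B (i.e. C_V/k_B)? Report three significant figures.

Eᵢ/kT = 0, 2.0196, 3.6667, 3.6863.
Z = Σ e^(−Eᵢ/kT) = e^(−0) + e^(−2.0196) + e^(−3.6667) + e^(−3.6863) = 1.0000 + 0.13271 + 0.025561 + 0.025065 = 1.1833.
⟨E⟩ = 0.0058720 eV, ⟨E²⟩ = 0.00024245 eV².
C_V/k_B = (⟨E²⟩ − ⟨E⟩²)/(kT)² = (0.00024245 − 0.000034480)/0.00023409 = 0.888.

0.888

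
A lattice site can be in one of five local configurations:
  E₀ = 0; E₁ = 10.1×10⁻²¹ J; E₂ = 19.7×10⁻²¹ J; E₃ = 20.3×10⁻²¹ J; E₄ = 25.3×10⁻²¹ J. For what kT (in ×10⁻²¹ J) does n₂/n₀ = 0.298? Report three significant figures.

16.3 ×10⁻²¹ J

n₂/n₀ = exp[−(E₂−E₀)/kT] = 0.298.
⇒ (E₂−E₀)/kT = ln(1/0.298) = ln(3.3557) = 1.2107.
kT = 19.7 ×10⁻²¹ J / 1.2107 = 16.3 ×10⁻²¹ J.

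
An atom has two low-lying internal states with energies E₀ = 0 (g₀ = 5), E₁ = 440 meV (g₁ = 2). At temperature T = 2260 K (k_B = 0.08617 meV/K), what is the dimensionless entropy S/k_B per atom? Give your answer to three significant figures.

k_BT = 0.08617 × 2260 K = 194.74 meV.
Eᵢ/kT = 0, 2.2594.
Z = Σ gᵢe^(−Eᵢ/kT) = 5·e^(−0) + 2·e^(−2.2594) = 5.0000 + 0.20883 = 5.2088.
⟨E⟩ = Σ EᵢPᵢ = 17.640 meV.
S/k_B = ln Z + ⟨E⟩/kT = ln(5.2088) + 17.640/194.74 = 1.6503 + 0.090582 = 1.74.

1.74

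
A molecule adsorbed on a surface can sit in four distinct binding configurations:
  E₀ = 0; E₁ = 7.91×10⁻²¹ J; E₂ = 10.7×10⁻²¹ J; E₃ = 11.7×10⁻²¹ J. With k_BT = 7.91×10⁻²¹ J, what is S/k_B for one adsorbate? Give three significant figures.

1.19

Eᵢ/kT = 0, 1.0000, 1.3527, 1.4791.
Z = Σ e^(−Eᵢ/kT) = e^(−0) + e^(−1.0000) + e^(−1.3527) + e^(−1.4791) = 1.0000 + 0.36788 + 0.25854 + 0.22784 = 1.8543.
⟨E⟩ = Σ EᵢPᵢ = 4.4988 ×10⁻²¹ J.
S/k_B = ln Z + ⟨E⟩/kT = ln(1.8543) + 4.4988/7.91 = 0.61751 + 0.56875 = 1.19.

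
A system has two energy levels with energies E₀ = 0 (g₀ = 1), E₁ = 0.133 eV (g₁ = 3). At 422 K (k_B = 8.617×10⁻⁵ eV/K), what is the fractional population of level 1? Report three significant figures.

k_BT = 8.617×10⁻⁵ × 422 K = 0.036364 eV.
Eᵢ/kT = 0, 3.6575.
Z = Σ gᵢe^(−Eᵢ/kT) = 1·e^(−0) + 3·e^(−3.6575) = 1.0000 + 0.077391 = 1.0774.
P₁ = g₁ e^(−E₁/kT) / Z = 0.077391/1.0774 = 0.0718.

0.0718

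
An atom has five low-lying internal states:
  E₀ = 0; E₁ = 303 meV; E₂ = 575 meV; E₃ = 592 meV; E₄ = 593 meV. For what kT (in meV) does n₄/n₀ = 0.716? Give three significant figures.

1780 meV

n₄/n₀ = exp[−(E₄−E₀)/kT] = 0.716.
⇒ (E₄−E₀)/kT = ln(1/0.716) = ln(1.3966) = 0.33404.
kT = 593 meV / 0.33404 = 1780 meV.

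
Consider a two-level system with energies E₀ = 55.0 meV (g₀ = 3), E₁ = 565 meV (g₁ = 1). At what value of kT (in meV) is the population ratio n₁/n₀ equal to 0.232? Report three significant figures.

n₁/n₀ = (g₁/g₀) exp[−(E₁−E₀)/kT] = 0.232.
⇒ (E₁−E₀)/kT = ln((1/3)/0.232) = ln(1.4368) = 0.36242.
kT = 510.0 meV / 0.36242 = 1410 meV.

1410 meV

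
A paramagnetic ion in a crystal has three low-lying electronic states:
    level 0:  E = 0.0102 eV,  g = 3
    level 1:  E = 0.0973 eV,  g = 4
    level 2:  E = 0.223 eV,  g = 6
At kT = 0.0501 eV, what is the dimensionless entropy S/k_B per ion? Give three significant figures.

Eᵢ/kT = 0.20359, 1.9421, 4.4511.
Z = Σ gᵢe^(−Eᵢ/kT) = 3·e^(−0.20359) + 4·e^(−1.9421) + 6·e^(−4.4511) = 2.4474 + 0.57361 + 0.069994 = 3.0910.
⟨E⟩ = Σ EᵢPᵢ = 0.031182 eV.
S/k_B = ln Z + ⟨E⟩/kT = ln(3.0910) + 0.031182/0.0501 = 1.1285 + 0.62240 = 1.75.

1.75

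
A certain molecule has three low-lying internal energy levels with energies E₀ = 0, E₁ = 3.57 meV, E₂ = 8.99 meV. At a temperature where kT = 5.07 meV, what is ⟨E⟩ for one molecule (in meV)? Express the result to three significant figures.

1.98 meV

Eᵢ/kT = 0, 0.70414, 1.7732.
Z = Σ e^(−Eᵢ/kT) = e^(−0) + e^(−0.70414) + e^(−1.7732) = 1.0000 + 0.49453 + 0.16979 = 1.6643.
⟨E⟩ = Σ Eᵢ e^(−Eᵢ/kT) / Z = (0·1.0000 + 3.57·0.49453 + 8.99·0.16979) / 1.6643 = 1.98 meV.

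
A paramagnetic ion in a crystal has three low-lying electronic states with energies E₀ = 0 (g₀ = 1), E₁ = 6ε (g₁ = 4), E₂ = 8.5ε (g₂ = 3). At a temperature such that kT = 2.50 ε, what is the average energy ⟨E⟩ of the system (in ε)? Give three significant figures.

2.07 ε

Eᵢ/kT = 0, 2.4000, 3.4000.
Z = Σ gᵢe^(−Eᵢ/kT) = 1·e^(−0) + 4·e^(−2.4000) + 3·e^(−3.4000) = 1.0000 + 0.36287 + 0.10012 = 1.4630.
⟨E⟩ = Σ Eᵢ gᵢe^(−Eᵢ/kT) / Z = (0·1.0000 + 6·0.36287 + 8.5·0.10012) / 1.4630 = 2.07 ε.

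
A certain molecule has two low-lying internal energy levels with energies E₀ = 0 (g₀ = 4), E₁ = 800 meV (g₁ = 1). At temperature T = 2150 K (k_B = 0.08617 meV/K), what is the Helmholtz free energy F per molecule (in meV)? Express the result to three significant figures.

-257 meV

k_BT = 0.08617 × 2150 K = 185.27 meV.
Eᵢ/kT = 0, 4.3180.
Z = Σ gᵢe^(−Eᵢ/kT) = 4·e^(−0) + 1·e^(−4.3180) = 4.0000 + 0.013327 = 4.0133.
F = −kT ln Z = −185.27 × ln(4.0133) = −185.27 × 1.3896 = -257 meV.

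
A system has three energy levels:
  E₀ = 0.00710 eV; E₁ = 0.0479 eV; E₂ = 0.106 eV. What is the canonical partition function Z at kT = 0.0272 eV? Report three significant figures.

Eᵢ/kT = 0.26103, 1.7610, 3.8971.
Z = Σ e^(−Eᵢ/kT) = e^(−0.26103) + e^(−1.7610) + e^(−3.8971) = 0.77026 + 0.17187 + 0.020301 = 0.96243.

Z = 0.962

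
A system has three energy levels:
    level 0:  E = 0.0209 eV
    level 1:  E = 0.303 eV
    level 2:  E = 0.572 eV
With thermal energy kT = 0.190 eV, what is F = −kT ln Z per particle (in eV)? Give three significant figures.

-0.0262 eV

Eᵢ/kT = 0.11000, 1.5947, 3.0105.
Z = Σ e^(−Eᵢ/kT) = e^(−0.11000) + e^(−1.5947) + e^(−3.0105) = 0.89583 + 0.20297 + 0.049267 = 1.1481.
F = −kT ln Z = −0.190 × ln(1.1481) = −0.190 × 0.13811 = -0.0262 eV.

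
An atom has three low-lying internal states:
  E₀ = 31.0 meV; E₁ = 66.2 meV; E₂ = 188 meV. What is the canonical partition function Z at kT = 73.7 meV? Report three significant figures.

Eᵢ/kT = 0.42062, 0.89824, 2.5509.
Z = Σ e^(−Eᵢ/kT) = e^(−0.42062) + e^(−0.89824) + e^(−2.5509) = 0.65664 + 0.40729 + 0.078011 = 1.1419.

Z = 1.14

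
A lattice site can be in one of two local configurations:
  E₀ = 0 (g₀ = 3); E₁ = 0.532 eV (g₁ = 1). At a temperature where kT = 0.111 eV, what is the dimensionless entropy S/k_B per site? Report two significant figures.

Eᵢ/kT = 0, 4.793.
Z = Σ gᵢe^(−Eᵢ/kT) = 3·e^(−0) + 1·e^(−4.793) = 3.000 + 0.008288 = 3.008.
⟨E⟩ = Σ EᵢPᵢ = 0.001466 eV.
S/k_B = ln Z + ⟨E⟩/kT = ln(3.008) + 0.001466/0.111 = 1.101 + 0.01321 = 1.1.

1.1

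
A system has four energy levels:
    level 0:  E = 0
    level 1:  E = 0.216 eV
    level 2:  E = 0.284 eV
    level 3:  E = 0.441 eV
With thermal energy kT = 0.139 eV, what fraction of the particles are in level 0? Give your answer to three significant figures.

0.723

Eᵢ/kT = 0, 1.5540, 2.0432, 3.1727.
Z = Σ e^(−Eᵢ/kT) = e^(−0) + e^(−1.5540) + e^(−2.0432) + e^(−3.1727) = 1.0000 + 0.21140 + 0.12961 + 0.041890 = 1.3829.
P₀ = e^(−E₀/kT) / Z = 1.0000/1.3829 = 0.723.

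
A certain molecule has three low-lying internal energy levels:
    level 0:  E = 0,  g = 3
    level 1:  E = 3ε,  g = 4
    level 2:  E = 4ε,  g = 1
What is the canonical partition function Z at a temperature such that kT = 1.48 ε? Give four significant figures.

Eᵢ/kT = 0, 2.02703, 2.70270.
Z = Σ gᵢe^(−Eᵢ/kT) = 3·e^(−0) + 4·e^(−2.02703) + 1·e^(−2.70270) = 3.00000 + 0.526905 + 0.0670243 = 3.59393.

Z = 3.594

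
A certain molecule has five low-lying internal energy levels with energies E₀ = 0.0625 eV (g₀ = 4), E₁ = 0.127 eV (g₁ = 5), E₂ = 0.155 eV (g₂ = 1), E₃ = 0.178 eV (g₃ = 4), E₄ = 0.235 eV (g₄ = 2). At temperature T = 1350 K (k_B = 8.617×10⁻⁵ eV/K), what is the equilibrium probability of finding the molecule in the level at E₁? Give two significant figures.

0.31

k_BT = 8.617×10⁻⁵ × 1350 K = 0.1163 eV.
Eᵢ/kT = 0.5374, 1.092, 1.333, 1.531, 2.021.
Z = Σ gᵢe^(−Eᵢ/kT) = 4·e^(−0.5374) + 5·e^(−1.092) + 1·e^(−1.333) + 4·e^(−1.531) + 2·e^(−2.021) = 2.337 + 1.678 + 0.2637 + 0.8653 + 0.2650 = 5.409.
P₁ = g₁ e^(−E₁/kT) / Z = 1.678/5.409 = 0.31.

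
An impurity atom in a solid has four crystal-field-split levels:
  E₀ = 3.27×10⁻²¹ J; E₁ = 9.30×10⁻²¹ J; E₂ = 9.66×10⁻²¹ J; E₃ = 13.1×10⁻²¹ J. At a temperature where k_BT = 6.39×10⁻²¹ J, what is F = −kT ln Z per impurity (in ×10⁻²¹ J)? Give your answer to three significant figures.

-1.07 ×10⁻²¹ J

Eᵢ/kT = 0.51174, 1.4554, 1.5117, 2.0501.
Z = Σ e^(−Eᵢ/kT) = e^(−0.51174) + e^(−1.4554) + e^(−1.5117) + e^(−2.0501) = 0.59945 + 0.23331 + 0.22053 + 0.12872 = 1.1820.
F = −kT ln Z = −6.39 × ln(1.1820) = −6.39 × 0.16721 = -1.07 ×10⁻²¹ J.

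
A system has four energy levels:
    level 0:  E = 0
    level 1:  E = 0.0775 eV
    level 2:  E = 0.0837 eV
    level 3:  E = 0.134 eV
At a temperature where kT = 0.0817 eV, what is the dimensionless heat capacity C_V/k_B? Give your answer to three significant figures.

0.348

Eᵢ/kT = 0, 0.94859, 1.0245, 1.6401.
Z = Σ e^(−Eᵢ/kT) = e^(−0) + e^(−0.94859) + e^(−1.0245) + e^(−1.6401) = 1.0000 + 0.38729 + 0.35898 + 0.19396 = 1.9402.
⟨E⟩ = 0.044352 eV, ⟨E²⟩ = 0.0042902 eV².
C_V/k_B = (⟨E²⟩ − ⟨E⟩²)/(kT)² = (0.0042902 − 0.0019671)/0.0066749 = 0.348.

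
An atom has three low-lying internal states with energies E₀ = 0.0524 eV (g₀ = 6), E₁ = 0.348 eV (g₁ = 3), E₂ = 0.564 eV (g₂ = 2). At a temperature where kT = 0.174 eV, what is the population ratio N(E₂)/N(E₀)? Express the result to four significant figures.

0.01762

n₂/n₀ = (g₂/g₀) exp[−(E₂−E₀)/kT] = (2/6) × exp(−(0.5116 eV)/(0.174 eV)) = (2/6) × exp(-2.94023) = 0.01762.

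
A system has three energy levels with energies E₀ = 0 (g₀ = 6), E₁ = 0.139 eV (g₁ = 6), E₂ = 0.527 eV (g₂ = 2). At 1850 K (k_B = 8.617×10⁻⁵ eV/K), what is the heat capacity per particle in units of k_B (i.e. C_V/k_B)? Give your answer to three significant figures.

0.235

k_BT = 8.617×10⁻⁵ × 1850 K = 0.15941 eV.
Eᵢ/kT = 0, 0.87197, 3.3059.
Z = Σ gᵢe^(−Eᵢ/kT) = 6·e^(−0) + 6·e^(−0.87197) + 2·e^(−3.3059) = 6.0000 + 2.5088 + 0.073332 = 8.5821.
⟨E⟩ = 0.045137 eV, ⟨E²⟩ = 0.0080212 eV².
C_V/k_B = (⟨E²⟩ − ⟨E⟩²)/(kT)² = (0.0080212 − 0.0020373)/0.025412 = 0.235.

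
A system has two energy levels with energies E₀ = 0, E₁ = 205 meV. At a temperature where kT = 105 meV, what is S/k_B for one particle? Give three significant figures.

Eᵢ/kT = 0, 1.9524.
Z = Σ e^(−Eᵢ/kT) = e^(−0) + e^(−1.9524) = 1.0000 + 0.14193 = 1.1419.
⟨E⟩ = Σ EᵢPᵢ = 25.480 meV.
S/k_B = ln Z + ⟨E⟩/kT = ln(1.1419) + 25.480/105 = 0.13269 + 0.24267 = 0.375.

0.375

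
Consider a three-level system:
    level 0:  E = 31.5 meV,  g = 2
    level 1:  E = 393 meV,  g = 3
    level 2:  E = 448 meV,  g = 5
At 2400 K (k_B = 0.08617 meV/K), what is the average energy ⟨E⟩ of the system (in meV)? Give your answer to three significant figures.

178 meV

k_BT = 0.08617 × 2400 K = 206.81 meV.
Eᵢ/kT = 0.15231, 1.9003, 2.1662.
Z = Σ gᵢe^(−Eᵢ/kT) = 2·e^(−0.15231) + 3·e^(−1.9003) + 5·e^(−2.1662) = 1.7174 + 0.44857 + 0.57306 = 2.7390.
⟨E⟩ = Σ Eᵢ gᵢe^(−Eᵢ/kT) / Z = (31.5·1.7174 + 393·0.44857 + 448·0.57306) / 2.7390 = 178 meV.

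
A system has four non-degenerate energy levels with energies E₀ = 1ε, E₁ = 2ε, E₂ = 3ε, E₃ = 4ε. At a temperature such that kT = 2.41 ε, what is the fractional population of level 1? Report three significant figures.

0.277

Eᵢ/kT = 0.41494, 0.82988, 1.2448, 1.6598.
Z = Σ e^(−Eᵢ/kT) = e^(−0.41494) + e^(−0.82988) + e^(−1.2448) + e^(−1.6598) = 0.66038 + 0.43610 + 0.28800 + 0.19018 = 1.5747.
P₁ = e^(−E₁/kT) / Z = 0.43610/1.5747 = 0.277.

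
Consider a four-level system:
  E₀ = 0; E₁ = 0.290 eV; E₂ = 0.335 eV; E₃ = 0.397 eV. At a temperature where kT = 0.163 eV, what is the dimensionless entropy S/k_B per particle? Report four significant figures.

Eᵢ/kT = 0, 1.77914, 2.05521, 2.43558.
Z = Σ e^(−Eᵢ/kT) = e^(−0) + e^(−1.77914) + e^(−2.05521) + e^(−2.43558) = 1.00000 + 0.168783 + 0.128066 + 0.0875470 = 1.38440.
⟨E⟩ = Σ EᵢPᵢ = 0.0914514 eV.
S/k_B = ln Z + ⟨E⟩/kT = ln(1.38440) + 0.0914514/0.163 = 0.325267 + 0.561052 = 0.8863.

0.8863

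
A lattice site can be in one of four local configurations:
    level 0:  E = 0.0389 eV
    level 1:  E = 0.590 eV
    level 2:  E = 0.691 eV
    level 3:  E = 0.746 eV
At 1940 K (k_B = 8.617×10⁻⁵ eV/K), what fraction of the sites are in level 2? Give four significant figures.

k_BT = 8.617×10⁻⁵ × 1940 K = 0.167170 eV.
Eᵢ/kT = 0.232697, 3.52934, 4.13352, 4.46252.
Z = Σ e^(−Eᵢ/kT) = e^(−0.232697) + e^(−3.52934) + e^(−4.13352) + e^(−4.46252) = 0.792394 + 0.0293243 + 0.0160264 + 0.0115333 = 0.849278.
P₂ = e^(−E₂/kT) / Z = 0.0160264/0.849278 = 0.01887.

0.01887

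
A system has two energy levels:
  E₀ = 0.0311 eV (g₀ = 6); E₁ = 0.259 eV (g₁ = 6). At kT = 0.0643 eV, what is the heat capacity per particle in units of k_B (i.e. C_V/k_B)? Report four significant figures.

Eᵢ/kT = 0.483670, 4.02799.
Z = Σ gᵢe^(−Eᵢ/kT) = 6·e^(−0.483670) + 6·e^(−4.02799) = 3.69910 + 0.106861 = 3.80596.
⟨E⟩ = 0.0374988 eV, ⟨E²⟩ = 0.00282351 eV².
C_V/k_B = (⟨E²⟩ − ⟨E⟩²)/(kT)² = (0.00282351 − 0.00140616)/0.00413449 = 0.3428.

0.3428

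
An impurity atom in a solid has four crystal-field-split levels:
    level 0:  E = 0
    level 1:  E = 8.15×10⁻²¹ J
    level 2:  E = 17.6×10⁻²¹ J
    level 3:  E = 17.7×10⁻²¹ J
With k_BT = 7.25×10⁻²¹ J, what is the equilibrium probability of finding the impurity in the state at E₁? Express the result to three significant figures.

Eᵢ/kT = 0, 1.1241, 2.4276, 2.4414.
Z = Σ e^(−Eᵢ/kT) = e^(−0) + e^(−1.1241) + e^(−2.4276) + e^(−2.4414) = 1.0000 + 0.32494 + 0.088248 + 0.087039 = 1.5002.
P₁ = e^(−E₁/kT) / Z = 0.32494/1.5002 = 0.217.

0.217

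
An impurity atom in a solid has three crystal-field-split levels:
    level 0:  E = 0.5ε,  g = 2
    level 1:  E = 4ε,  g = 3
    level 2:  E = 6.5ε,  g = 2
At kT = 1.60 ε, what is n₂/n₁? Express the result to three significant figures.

n₂/n₁ = (g₂/g₁) exp[−(E₂−E₁)/kT] = (2/3) × exp(−(2.5ε)/(1.60ε)) = (2/3) × exp(-1.5625) = 0.140.

0.140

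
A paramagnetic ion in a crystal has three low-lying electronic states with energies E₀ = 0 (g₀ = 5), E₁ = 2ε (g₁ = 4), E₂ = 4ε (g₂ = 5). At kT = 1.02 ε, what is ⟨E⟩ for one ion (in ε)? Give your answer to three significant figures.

Eᵢ/kT = 0, 1.9608, 3.9216.
Z = Σ gᵢe^(−Eᵢ/kT) = 5·e^(−0) + 4·e^(−1.9608) + 5·e^(−3.9216) = 5.0000 + 0.56298 + 0.099047 = 5.6620.
⟨E⟩ = Σ Eᵢ gᵢe^(−Eᵢ/kT) / Z = (0·5.0000 + 2·0.56298 + 4·0.099047) / 5.6620 = 0.269 ε.

0.269 ε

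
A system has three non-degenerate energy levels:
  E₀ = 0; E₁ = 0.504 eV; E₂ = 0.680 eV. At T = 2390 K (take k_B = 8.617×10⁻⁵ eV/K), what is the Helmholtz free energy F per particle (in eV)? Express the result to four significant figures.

k_BT = 8.617×10⁻⁵ × 2390 K = 0.205946 eV.
Eᵢ/kT = 0, 2.44724, 3.30184.
Z = Σ e^(−Eᵢ/kT) = e^(−0) + e^(−2.44724) + e^(−3.30184) = 1.00000 + 0.0865321 + 0.0368154 = 1.12335.
F = −kT ln Z = −0.205946 × ln(1.12335) = −0.205946 × 0.116315 = -0.02395 eV.

-0.02395 eV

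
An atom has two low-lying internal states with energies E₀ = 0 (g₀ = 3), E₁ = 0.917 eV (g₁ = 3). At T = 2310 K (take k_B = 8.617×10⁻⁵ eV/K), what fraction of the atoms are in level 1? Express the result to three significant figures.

k_BT = 8.617×10⁻⁵ × 2310 K = 0.19905 eV.
Eᵢ/kT = 0, 4.6069.
Z = Σ gᵢe^(−Eᵢ/kT) = 3·e^(−0) + 3·e^(−4.6069) = 3.0000 + 0.029948 = 3.0299.
P₁ = g₁ e^(−E₁/kT) / Z = 0.029948/3.0299 = 0.00988.

0.00988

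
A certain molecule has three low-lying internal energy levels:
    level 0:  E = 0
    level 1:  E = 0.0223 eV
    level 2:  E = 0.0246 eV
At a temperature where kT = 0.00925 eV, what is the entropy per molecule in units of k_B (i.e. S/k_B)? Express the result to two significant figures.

Eᵢ/kT = 0, 2.411, 2.659.
Z = Σ e^(−Eᵢ/kT) = e^(−0) + e^(−2.411) + e^(−2.659) = 1.000 + 0.08973 + 0.07002 = 1.160.
⟨E⟩ = Σ EᵢPᵢ = 0.003210 eV.
S/k_B = ln Z + ⟨E⟩/kT = ln(1.160) + 0.003210/0.00925 = 0.1484 + 0.3470 = 0.50.

0.50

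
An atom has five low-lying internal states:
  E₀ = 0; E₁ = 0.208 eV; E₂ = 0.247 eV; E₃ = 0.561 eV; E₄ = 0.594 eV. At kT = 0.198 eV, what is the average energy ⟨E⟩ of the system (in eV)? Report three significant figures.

Eᵢ/kT = 0, 1.0505, 1.2475, 2.8333, 3.0000.
Z = Σ e^(−Eᵢ/kT) = e^(−0) + e^(−1.0505) + e^(−1.2475) + e^(−2.8333) + e^(−3.0000) = 1.0000 + 0.34976 + 0.28722 + 0.058818 + 0.049787 = 1.7456.
⟨E⟩ = Σ Eᵢ e^(−Eᵢ/kT) / Z = (0·1.0000 + 0.208·0.34976 + 0.247·0.28722 + 0.561·0.058818 + 0.594·0.049787) / 1.7456 = 0.118 eV.

0.118 eV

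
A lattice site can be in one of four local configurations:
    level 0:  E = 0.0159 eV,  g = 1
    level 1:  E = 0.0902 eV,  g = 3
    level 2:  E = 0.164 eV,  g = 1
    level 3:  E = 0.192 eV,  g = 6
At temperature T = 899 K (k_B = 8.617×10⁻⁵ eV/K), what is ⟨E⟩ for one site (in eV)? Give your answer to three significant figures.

k_BT = 8.617×10⁻⁵ × 899 K = 0.077467 eV.
Eᵢ/kT = 0.20525, 1.1644, 2.1170, 2.4785.
Z = Σ gᵢe^(−Eᵢ/kT) = 1·e^(−0.20525) + 3·e^(−1.1644) + 1·e^(−2.1170) + 6·e^(−2.4785) = 0.81444 + 0.93633 + 0.12039 + 0.50321 = 2.3744.
⟨E⟩ = Σ Eᵢ gᵢe^(−Eᵢ/kT) / Z = (0.0159·0.81444 + 0.0902·0.93633 + 0.164·0.12039 + 0.192·0.50321) / 2.3744 = 0.0900 eV.

0.0900 eV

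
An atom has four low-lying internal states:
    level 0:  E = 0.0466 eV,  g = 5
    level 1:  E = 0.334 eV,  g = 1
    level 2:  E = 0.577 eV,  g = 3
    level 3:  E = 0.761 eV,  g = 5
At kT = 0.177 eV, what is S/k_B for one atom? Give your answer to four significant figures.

Eᵢ/kT = 0.263277, 1.88701, 3.25989, 4.29944.
Z = Σ gᵢe^(−Eᵢ/kT) = 5·e^(−0.263277) + 1·e^(−1.88701) + 3·e^(−3.25989) + 5·e^(−4.29944) = 3.84264 + 0.151524 + 0.115178 + 0.0678808 = 4.17722.
⟨E⟩ = Σ EᵢPᵢ = 0.0832590 eV.
S/k_B = ln Z + ⟨E⟩/kT = ln(4.17722) + 0.0832590/0.177 = 1.42965 + 0.470390 = 1.900.

1.900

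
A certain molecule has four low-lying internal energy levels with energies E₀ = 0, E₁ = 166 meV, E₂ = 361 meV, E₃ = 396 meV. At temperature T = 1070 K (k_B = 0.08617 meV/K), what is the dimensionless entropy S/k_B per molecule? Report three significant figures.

k_BT = 0.08617 × 1070 K = 92.202 meV.
Eᵢ/kT = 0, 1.8004, 3.9153, 4.2949.
Z = Σ e^(−Eᵢ/kT) = e^(−0) + e^(−1.8004) + e^(−3.9153) + e^(−4.2949) = 1.0000 + 0.16523 + 0.019935 + 0.013638 = 1.1988.
⟨E⟩ = Σ EᵢPᵢ = 33.388 meV.
S/k_B = ln Z + ⟨E⟩/kT = ln(1.1988) + 33.388/92.202 = 0.18132 + 0.36212 = 0.543.

0.543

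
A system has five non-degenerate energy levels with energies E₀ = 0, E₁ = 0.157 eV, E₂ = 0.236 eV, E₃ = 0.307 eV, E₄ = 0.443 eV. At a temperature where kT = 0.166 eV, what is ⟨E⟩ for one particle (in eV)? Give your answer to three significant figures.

0.106 eV

Eᵢ/kT = 0, 0.94578, 1.4217, 1.8494, 2.6687.
Z = Σ e^(−Eᵢ/kT) = e^(−0) + e^(−0.94578) + e^(−1.4217) + e^(−1.8494) + e^(−2.6687) = 1.0000 + 0.38838 + 0.24130 + 0.15733 + 0.069342 = 1.8564.
⟨E⟩ = Σ Eᵢ e^(−Eᵢ/kT) / Z = (0·1.0000 + 0.157·0.38838 + 0.236·0.24130 + 0.307·0.15733 + 0.443·0.069342) / 1.8564 = 0.106 eV.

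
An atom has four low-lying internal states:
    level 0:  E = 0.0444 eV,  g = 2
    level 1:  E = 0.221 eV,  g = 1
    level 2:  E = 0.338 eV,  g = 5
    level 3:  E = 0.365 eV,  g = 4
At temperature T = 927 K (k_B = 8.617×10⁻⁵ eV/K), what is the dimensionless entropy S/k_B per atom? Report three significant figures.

1.27

k_BT = 8.617×10⁻⁵ × 927 K = 0.079880 eV.
Eᵢ/kT = 0.55583, 2.7666, 4.2313, 4.5694.
Z = Σ gᵢe^(−Eᵢ/kT) = 2·e^(−0.55583) + 1·e^(−2.7666) + 5·e^(−4.2313) + 4·e^(−4.5694) = 1.1472 + 0.062875 + 0.072667 + 0.041457 = 1.3242.
⟨E⟩ = Σ EᵢPᵢ = 0.078934 eV.
S/k_B = ln Z + ⟨E⟩/kT = ln(1.3242) + 0.078934/0.079880 = 0.28081 + 0.98816 = 1.27.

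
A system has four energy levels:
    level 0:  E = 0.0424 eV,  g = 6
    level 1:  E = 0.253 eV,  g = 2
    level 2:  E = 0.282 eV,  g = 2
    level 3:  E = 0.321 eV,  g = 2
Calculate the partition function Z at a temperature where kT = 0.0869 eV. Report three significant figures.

Z = 3.92

Eᵢ/kT = 0.48792, 2.9114, 3.2451, 3.6939.
Z = Σ gᵢe^(−Eᵢ/kT) = 6·e^(−0.48792) + 2·e^(−2.9114) + 2·e^(−3.2451) + 2·e^(−3.6939) = 3.6834 + 0.10880 + 0.077929 + 0.049750 = 3.9199.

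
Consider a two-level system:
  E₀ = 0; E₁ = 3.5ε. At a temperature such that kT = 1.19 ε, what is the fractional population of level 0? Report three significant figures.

0.950

Eᵢ/kT = 0, 2.9412.
Z = Σ e^(−Eᵢ/kT) = e^(−0) + e^(−2.9412) = 1.0000 + 0.052802 = 1.0528.
P₀ = e^(−E₀/kT) / Z = 1.0000/1.0528 = 0.950.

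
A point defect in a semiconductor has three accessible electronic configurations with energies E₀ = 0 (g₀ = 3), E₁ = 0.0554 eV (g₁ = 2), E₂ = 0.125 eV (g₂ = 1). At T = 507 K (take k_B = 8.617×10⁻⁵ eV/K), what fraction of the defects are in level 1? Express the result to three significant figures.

k_BT = 8.617×10⁻⁵ × 507 K = 0.043688 eV.
Eᵢ/kT = 0, 1.2681, 2.8612.
Z = Σ gᵢe^(−Eᵢ/kT) = 3·e^(−0) + 2·e^(−1.2681) + 1·e^(−2.8612) = 3.0000 + 0.56273 + 0.057200 = 3.6199.
P₁ = g₁ e^(−E₁/kT) / Z = 0.56273/3.6199 = 0.155.

0.155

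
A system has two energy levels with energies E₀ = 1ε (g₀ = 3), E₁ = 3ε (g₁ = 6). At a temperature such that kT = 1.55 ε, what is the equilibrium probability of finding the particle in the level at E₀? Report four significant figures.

Eᵢ/kT = 0.645161, 1.93548.
Z = Σ gᵢe^(−Eᵢ/kT) = 3·e^(−0.645161) + 6·e^(−1.93548) = 1.57373 + 0.866130 = 2.43986.
P₀ = g₀ e^(−E₀/kT) / Z = 1.57373/2.43986 = 0.6450.

0.6450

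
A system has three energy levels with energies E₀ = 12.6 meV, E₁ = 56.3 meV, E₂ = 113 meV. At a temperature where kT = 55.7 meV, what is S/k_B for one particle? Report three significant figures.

Eᵢ/kT = 0.22621, 1.0108, 2.0287.
Z = Σ e^(−Eᵢ/kT) = e^(−0.22621) + e^(−1.0108) + e^(−2.0287) = 0.79755 + 0.36393 + 0.13151 = 1.2930.
⟨E⟩ = Σ EᵢPᵢ = 35.111 meV.
S/k_B = ln Z + ⟨E⟩/kT = ln(1.2930) + 35.111/55.7 = 0.25697 + 0.63036 = 0.887.

0.887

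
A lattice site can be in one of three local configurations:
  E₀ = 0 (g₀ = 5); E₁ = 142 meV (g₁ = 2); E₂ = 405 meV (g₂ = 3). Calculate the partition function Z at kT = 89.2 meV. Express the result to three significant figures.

Eᵢ/kT = 0, 1.5919, 4.5404.
Z = Σ gᵢe^(−Eᵢ/kT) = 5·e^(−0) + 2·e^(−1.5919) + 3·e^(−4.5404) = 5.0000 + 0.40708 + 0.032007 = 5.4391.

Z = 5.44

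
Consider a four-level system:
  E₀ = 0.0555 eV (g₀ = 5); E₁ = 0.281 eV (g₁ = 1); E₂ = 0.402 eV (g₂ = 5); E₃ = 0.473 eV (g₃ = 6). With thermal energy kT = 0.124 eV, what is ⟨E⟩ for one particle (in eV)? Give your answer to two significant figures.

Eᵢ/kT = 0.4476, 2.266, 3.242, 3.815.
Z = Σ gᵢe^(−Eᵢ/kT) = 5·e^(−0.4476) + 1·e^(−2.266) + 5·e^(−3.242) + 6·e^(−3.815) = 3.196 + 0.1037 + 0.1954 + 0.1322 = 3.627.
⟨E⟩ = Σ Eᵢ gᵢe^(−Eᵢ/kT) / Z = (0.0555·3.196 + 0.281·0.1037 + 0.402·0.1954 + 0.473·0.1322) / 3.627 = 0.096 eV.

0.096 eV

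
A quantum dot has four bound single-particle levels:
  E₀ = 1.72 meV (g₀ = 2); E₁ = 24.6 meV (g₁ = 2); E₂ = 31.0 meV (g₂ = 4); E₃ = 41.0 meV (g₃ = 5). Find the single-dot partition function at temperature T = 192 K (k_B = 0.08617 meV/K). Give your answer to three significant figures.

Z = 3.29

k_BT = 0.08617 × 192 K = 16.545 meV.
Eᵢ/kT = 0.10396, 1.4869, 1.8737, 2.4781.
Z = Σ gᵢe^(−Eᵢ/kT) = 2·e^(−0.10396) + 2·e^(−1.4869) + 4·e^(−1.8737) + 5·e^(−2.4781) = 1.8025 + 0.45214 + 0.61422 + 0.41951 = 3.2884.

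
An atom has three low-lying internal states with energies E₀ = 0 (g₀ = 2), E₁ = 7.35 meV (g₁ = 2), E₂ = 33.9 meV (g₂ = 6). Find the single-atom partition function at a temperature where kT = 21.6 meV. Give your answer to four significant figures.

Z = 4.672

Eᵢ/kT = 0, 0.340278, 1.56944.
Z = Σ gᵢe^(−Eᵢ/kT) = 2·e^(−0) + 2·e^(−0.340278) + 6·e^(−1.56944) = 2.00000 + 1.42314 + 1.24897 = 4.67211.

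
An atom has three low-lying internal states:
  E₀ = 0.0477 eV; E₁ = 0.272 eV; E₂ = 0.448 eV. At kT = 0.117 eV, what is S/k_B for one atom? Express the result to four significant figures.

Eᵢ/kT = 0.407692, 2.32479, 3.82906.
Z = Σ e^(−Eᵢ/kT) = e^(−0.407692) + e^(−2.32479) + e^(−3.82906) = 0.665184 + 0.0978040 + 0.0217300 = 0.784718.
⟨E⟩ = Σ EᵢPᵢ = 0.0867407 eV.
S/k_B = ln Z + ⟨E⟩/kT = ln(0.784718) + 0.0867407/0.117 = -0.242431 + 0.741374 = 0.4989.

0.4989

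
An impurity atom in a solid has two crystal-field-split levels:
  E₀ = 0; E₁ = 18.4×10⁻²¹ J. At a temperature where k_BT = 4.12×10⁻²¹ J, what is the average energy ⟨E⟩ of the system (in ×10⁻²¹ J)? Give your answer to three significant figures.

Eᵢ/kT = 0, 4.4660.
Z = Σ e^(−Eᵢ/kT) = e^(−0) + e^(−4.4660) = 1.0000 + 0.011493 = 1.0115.
⟨E⟩ = Σ Eᵢ e^(−Eᵢ/kT) / Z = (0·1.0000 + 18.4·0.011493) / 1.0115 = 0.209 ×10⁻²¹ J.

0.209 ×10⁻²¹ J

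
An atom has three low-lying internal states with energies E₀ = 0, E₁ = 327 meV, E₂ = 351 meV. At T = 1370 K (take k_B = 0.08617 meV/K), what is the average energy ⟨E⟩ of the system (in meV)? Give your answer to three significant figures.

34.5 meV

k_BT = 0.08617 × 1370 K = 118.05 meV.
Eᵢ/kT = 0, 2.7700, 2.9733.
Z = Σ e^(−Eᵢ/kT) = e^(−0) + e^(−2.7700) + e^(−2.9733) = 1.0000 + 0.062662 + 0.051134 = 1.1138.
⟨E⟩ = Σ Eᵢ e^(−Eᵢ/kT) / Z = (0·1.0000 + 327·0.062662 + 351·0.051134) / 1.1138 = 34.5 meV.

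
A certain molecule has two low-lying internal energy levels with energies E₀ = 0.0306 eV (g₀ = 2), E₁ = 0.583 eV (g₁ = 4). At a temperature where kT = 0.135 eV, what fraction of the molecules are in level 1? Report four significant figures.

0.03234

Eᵢ/kT = 0.226667, 4.31852.
Z = Σ gᵢe^(−Eᵢ/kT) = 2·e^(−0.226667) + 4·e^(−4.31852) = 1.59437 + 0.0532783 = 1.64765.
P₁ = g₁ e^(−E₁/kT) / Z = 0.0532783/1.64765 = 0.03234.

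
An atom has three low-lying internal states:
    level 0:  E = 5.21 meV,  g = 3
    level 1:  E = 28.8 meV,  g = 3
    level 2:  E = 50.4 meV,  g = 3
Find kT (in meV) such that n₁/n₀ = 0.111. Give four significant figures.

10.73 meV

n₁/n₀ = (g₁/g₀) exp[−(E₁−E₀)/kT] = 0.111.
⇒ (E₁−E₀)/kT = ln((3/3)/0.111) = ln(9.00901) = 2.19823.
kT = 23.59 meV / 2.19823 = 10.73 meV.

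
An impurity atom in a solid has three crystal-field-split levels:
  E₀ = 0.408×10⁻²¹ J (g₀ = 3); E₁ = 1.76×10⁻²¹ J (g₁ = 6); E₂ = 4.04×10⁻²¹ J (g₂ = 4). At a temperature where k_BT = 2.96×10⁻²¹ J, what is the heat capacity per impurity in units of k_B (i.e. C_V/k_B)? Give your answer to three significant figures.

Eᵢ/kT = 0.13784, 0.59459, 1.3649.
Z = Σ gᵢe^(−Eᵢ/kT) = 3·e^(−0.13784) + 6·e^(−0.59459) + 4·e^(−1.3649) = 2.6137 + 3.3107 + 1.0216 = 6.9460.
⟨E⟩ = 1.5866, ⟨E²⟩ = 3.9396.
C_V/k_B = (⟨E²⟩ − ⟨E⟩²)/(kT)² = (3.9396 − 2.5173)/8.7616 = 0.162.

0.162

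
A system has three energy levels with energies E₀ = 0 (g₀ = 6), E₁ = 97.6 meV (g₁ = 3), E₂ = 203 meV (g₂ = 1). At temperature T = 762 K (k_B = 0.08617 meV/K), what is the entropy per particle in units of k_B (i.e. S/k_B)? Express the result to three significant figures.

k_BT = 0.08617 × 762 K = 65.662 meV.
Eᵢ/kT = 0, 1.4864, 3.0916.
Z = Σ gᵢe^(−Eᵢ/kT) = 6·e^(−0) + 3·e^(−1.4864) + 1·e^(−3.0916) = 6.0000 + 0.67856 + 0.045429 = 6.7240.
⟨E⟩ = Σ EᵢPᵢ = 11.221 meV.
S/k_B = ln Z + ⟨E⟩/kT = ln(6.7240) + 11.221/65.662 = 1.9057 + 0.17089 = 2.08.

2.08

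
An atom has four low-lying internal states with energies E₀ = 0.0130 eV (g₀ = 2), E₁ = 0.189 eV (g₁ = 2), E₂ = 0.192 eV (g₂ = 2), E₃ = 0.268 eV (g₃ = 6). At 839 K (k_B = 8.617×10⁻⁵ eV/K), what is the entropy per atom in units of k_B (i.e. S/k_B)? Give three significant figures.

k_BT = 8.617×10⁻⁵ × 839 K = 0.072297 eV.
Eᵢ/kT = 0.17981, 2.6142, 2.6557, 3.7069.
Z = Σ gᵢe^(−Eᵢ/kT) = 2·e^(−0.17981) + 2·e^(−2.6142) + 2·e^(−2.6557) + 6·e^(−3.7069) = 1.6709 + 0.14645 + 0.14050 + 0.14732 = 2.1052.
⟨E⟩ = Σ EᵢPᵢ = 0.055034 eV.
S/k_B = ln Z + ⟨E⟩/kT = ln(2.1052) + 0.055034/0.072297 = 0.74441 + 0.76122 = 1.51.

1.51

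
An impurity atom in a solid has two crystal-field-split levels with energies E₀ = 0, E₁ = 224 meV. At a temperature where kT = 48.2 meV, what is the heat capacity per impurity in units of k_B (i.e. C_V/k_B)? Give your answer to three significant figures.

Eᵢ/kT = 0, 4.6473.
Z = Σ e^(−Eᵢ/kT) = e^(−0) + e^(−4.6473) = 1.0000 + 0.0095875 = 1.0096.
⟨E⟩ = 2.1272 meV, ⟨E²⟩ = 476.49 meV².
C_V/k_B = (⟨E²⟩ − ⟨E⟩²)/(kT)² = (476.49 − 4.5250)/2323.2 = 0.203.

0.203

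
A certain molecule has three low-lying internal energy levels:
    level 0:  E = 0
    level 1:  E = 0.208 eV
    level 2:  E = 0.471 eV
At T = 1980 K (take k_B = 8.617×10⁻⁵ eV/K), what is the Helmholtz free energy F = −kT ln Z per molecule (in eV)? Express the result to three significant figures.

k_BT = 8.617×10⁻⁵ × 1980 K = 0.17062 eV.
Eᵢ/kT = 0, 1.2191, 2.7605.
Z = Σ e^(−Eᵢ/kT) = e^(−0) + e^(−1.2191) + e^(−2.7605) = 1.0000 + 0.29550 + 0.063260 = 1.3588.
F = −kT ln Z = −0.17062 × ln(1.3588) = −0.17062 × 0.30660 = -0.0523 eV.

-0.0523 eV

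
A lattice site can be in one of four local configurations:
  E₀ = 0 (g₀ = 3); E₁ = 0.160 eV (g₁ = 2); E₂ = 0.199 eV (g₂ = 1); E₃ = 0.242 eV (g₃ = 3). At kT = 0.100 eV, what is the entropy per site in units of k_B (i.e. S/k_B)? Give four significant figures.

Eᵢ/kT = 0, 1.60000, 1.99000, 2.42000.
Z = Σ gᵢe^(−Eᵢ/kT) = 3·e^(−0) + 2·e^(−1.60000) + 1·e^(−1.99000) + 3·e^(−2.42000) = 3.00000 + 0.403793 + 0.136695 + 0.266765 = 3.80725.
⟨E⟩ = Σ EᵢPᵢ = 0.0410707 eV.
S/k_B = ln Z + ⟨E⟩/kT = ln(3.80725) + 0.0410707/0.100 = 1.33691 + 0.410707 = 1.748.

1.748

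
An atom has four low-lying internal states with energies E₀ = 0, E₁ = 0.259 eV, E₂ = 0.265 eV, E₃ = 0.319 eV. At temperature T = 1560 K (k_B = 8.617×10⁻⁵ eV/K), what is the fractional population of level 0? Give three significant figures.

k_BT = 8.617×10⁻⁵ × 1560 K = 0.13443 eV.
Eᵢ/kT = 0, 1.9267, 1.9713, 2.3730.
Z = Σ e^(−Eᵢ/kT) = e^(−0) + e^(−1.9267) + e^(−1.9713) + e^(−2.3730) = 1.0000 + 0.14563 + 0.13928 + 0.093201 = 1.3781.
P₀ = e^(−E₀/kT) / Z = 1.0000/1.3781 = 0.726.

0.726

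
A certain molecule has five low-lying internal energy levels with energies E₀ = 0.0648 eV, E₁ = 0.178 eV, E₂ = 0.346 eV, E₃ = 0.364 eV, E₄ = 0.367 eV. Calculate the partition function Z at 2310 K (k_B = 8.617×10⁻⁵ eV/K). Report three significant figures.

Z = 1.63

k_BT = 8.617×10⁻⁵ × 2310 K = 0.19905 eV.
Eᵢ/kT = 0.32555, 0.89425, 1.7383, 1.8287, 1.8438.
Z = Σ e^(−Eᵢ/kT) = e^(−0.32555) + e^(−0.89425) + e^(−1.7383) + e^(−1.8287) + e^(−1.8438) = 0.72213 + 0.40891 + 0.17582 + 0.16062 + 0.15822 = 1.6257.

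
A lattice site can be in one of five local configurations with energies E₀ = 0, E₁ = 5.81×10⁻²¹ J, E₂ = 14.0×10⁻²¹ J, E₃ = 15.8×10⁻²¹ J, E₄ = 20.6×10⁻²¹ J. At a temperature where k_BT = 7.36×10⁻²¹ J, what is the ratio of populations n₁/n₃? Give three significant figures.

n₁/n₃ = exp[−(E₁−E₃)/kT] = exp(−(-9.99 ×10⁻²¹ J)/(7.36 ×10⁻²¹ J)) = exp(1.3573) = 3.89.

3.89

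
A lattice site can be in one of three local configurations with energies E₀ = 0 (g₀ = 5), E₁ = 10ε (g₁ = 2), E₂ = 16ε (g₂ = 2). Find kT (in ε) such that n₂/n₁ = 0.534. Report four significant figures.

n₂/n₁ = (g₂/g₁) exp[−(E₂−E₁)/kT] = 0.534.
⇒ (E₂−E₁)/kT = ln((2/2)/0.534) = ln(1.87266) = 0.627360.
kT = 6ε / 0.627360 = 9.564 ε.

9.564 ε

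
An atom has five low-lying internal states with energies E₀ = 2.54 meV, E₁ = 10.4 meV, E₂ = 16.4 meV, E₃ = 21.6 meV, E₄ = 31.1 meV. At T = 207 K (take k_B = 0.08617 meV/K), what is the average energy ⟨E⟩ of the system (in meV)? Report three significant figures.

11.5 meV

k_BT = 0.08617 × 207 K = 17.837 meV.
Eᵢ/kT = 0.14240, 0.58306, 0.91944, 1.2110, 1.7436.
Z = Σ e^(−Eᵢ/kT) = e^(−0.14240) + e^(−0.58306) + e^(−0.91944) + e^(−1.2110) + e^(−1.7436) = 0.86727 + 0.55819 + 0.39874 + 0.29790 + 0.17489 = 2.2970.
⟨E⟩ = Σ Eᵢ e^(−Eᵢ/kT) / Z = (2.54·0.86727 + 10.4·0.55819 + 16.4·0.39874 + 21.6·0.29790 + 31.1·0.17489) / 2.2970 = 11.5 meV.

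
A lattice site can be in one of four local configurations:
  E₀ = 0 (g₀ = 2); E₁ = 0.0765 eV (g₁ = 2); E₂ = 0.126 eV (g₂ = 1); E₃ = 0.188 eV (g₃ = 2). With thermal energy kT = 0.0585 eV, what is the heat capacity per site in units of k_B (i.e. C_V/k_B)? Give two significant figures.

0.64

Eᵢ/kT = 0, 1.308, 2.154, 3.214.
Z = Σ gᵢe^(−Eᵢ/kT) = 2·e^(−0) + 2·e^(−1.308) + 1·e^(−2.154) + 2·e^(−3.214) = 2.000 + 0.5407 + 0.1160 + 0.08039 = 2.737.
⟨E⟩ = 0.02597 eV, ⟨E²⟩ = 0.002867 eV².
C_V/k_B = (⟨E²⟩ − ⟨E⟩²)/(kT)² = (0.002867 − 0.0006744)/0.003422 = 0.64.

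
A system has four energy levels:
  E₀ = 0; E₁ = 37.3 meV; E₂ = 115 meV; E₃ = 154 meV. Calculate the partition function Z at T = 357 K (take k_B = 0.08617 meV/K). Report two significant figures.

k_BT = 0.08617 × 357 K = 30.76 meV.
Eᵢ/kT = 0, 1.213, 3.739, 5.007.
Z = Σ e^(−Eᵢ/kT) = e^(−0) + e^(−1.213) + e^(−3.739) + e^(−5.007) = 1.000 + 0.2973 + 0.02378 + 0.006691 = 1.328.

Z = 1.3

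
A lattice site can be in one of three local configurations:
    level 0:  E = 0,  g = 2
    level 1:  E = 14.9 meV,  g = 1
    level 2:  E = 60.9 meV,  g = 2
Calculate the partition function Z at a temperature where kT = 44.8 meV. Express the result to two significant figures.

Z = 3.2

Eᵢ/kT = 0, 0.3326, 1.359.
Z = Σ gᵢe^(−Eᵢ/kT) = 2·e^(−0) + 1·e^(−0.3326) + 2·e^(−1.359) = 2.000 + 0.7171 + 0.5138 = 3.231.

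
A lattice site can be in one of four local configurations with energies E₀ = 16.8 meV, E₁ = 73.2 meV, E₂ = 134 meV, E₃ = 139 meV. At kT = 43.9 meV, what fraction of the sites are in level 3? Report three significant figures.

0.0439

Eᵢ/kT = 0.38269, 1.6674, 3.0524, 3.1663.
Z = Σ e^(−Eᵢ/kT) = e^(−0.38269) + e^(−1.6674) + e^(−3.0524) + e^(−3.1663) = 0.68202 + 0.18874 + 0.047245 + 0.042159 = 0.96016.
P₃ = e^(−E₃/kT) / Z = 0.042159/0.96016 = 0.0439.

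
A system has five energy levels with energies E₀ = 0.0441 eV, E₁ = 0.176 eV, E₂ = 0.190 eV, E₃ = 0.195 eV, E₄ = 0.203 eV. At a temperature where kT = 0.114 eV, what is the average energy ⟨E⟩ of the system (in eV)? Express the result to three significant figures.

0.121 eV

Eᵢ/kT = 0.38684, 1.5439, 1.6667, 1.7105, 1.7807.
Z = Σ e^(−Eᵢ/kT) = e^(−0.38684) + e^(−1.5439) + e^(−1.6667) + e^(−1.7105) + e^(−1.7807) = 0.67920 + 0.21355 + 0.18887 + 0.18078 + 0.16852 = 1.4309.
⟨E⟩ = Σ Eᵢ e^(−Eᵢ/kT) / Z = (0.0441·0.67920 + 0.176·0.21355 + 0.190·0.18887 + 0.195·0.18078 + 0.203·0.16852) / 1.4309 = 0.121 eV.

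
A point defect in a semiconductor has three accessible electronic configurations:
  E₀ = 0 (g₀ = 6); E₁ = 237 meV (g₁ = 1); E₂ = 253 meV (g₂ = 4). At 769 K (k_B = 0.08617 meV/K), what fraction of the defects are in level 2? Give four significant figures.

k_BT = 0.08617 × 769 K = 66.2647 meV.
Eᵢ/kT = 0, 3.57656, 3.81802.
Z = Σ gᵢe^(−Eᵢ/kT) = 6·e^(−0) + 1·e^(−3.57656) + 4·e^(−3.81802) = 6.00000 + 0.0279718 + 0.0878850 = 6.11586.
P₂ = g₂ e^(−E₂/kT) / Z = 0.0878850/6.11586 = 0.01437.

0.01437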